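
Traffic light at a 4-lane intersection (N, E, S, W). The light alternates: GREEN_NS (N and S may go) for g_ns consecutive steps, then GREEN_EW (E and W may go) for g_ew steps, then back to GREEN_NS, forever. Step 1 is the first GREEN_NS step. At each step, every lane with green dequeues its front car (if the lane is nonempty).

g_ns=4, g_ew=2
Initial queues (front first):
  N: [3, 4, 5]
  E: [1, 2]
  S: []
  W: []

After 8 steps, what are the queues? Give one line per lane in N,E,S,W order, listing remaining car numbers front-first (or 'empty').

Step 1 [NS]: N:car3-GO,E:wait,S:empty,W:wait | queues: N=2 E=2 S=0 W=0
Step 2 [NS]: N:car4-GO,E:wait,S:empty,W:wait | queues: N=1 E=2 S=0 W=0
Step 3 [NS]: N:car5-GO,E:wait,S:empty,W:wait | queues: N=0 E=2 S=0 W=0
Step 4 [NS]: N:empty,E:wait,S:empty,W:wait | queues: N=0 E=2 S=0 W=0
Step 5 [EW]: N:wait,E:car1-GO,S:wait,W:empty | queues: N=0 E=1 S=0 W=0
Step 6 [EW]: N:wait,E:car2-GO,S:wait,W:empty | queues: N=0 E=0 S=0 W=0

N: empty
E: empty
S: empty
W: empty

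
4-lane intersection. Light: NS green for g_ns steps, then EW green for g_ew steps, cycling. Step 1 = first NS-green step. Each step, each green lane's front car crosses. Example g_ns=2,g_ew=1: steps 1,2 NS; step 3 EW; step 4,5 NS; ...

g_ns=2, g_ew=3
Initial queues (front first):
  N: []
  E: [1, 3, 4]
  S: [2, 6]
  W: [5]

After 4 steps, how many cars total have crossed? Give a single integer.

Step 1 [NS]: N:empty,E:wait,S:car2-GO,W:wait | queues: N=0 E=3 S=1 W=1
Step 2 [NS]: N:empty,E:wait,S:car6-GO,W:wait | queues: N=0 E=3 S=0 W=1
Step 3 [EW]: N:wait,E:car1-GO,S:wait,W:car5-GO | queues: N=0 E=2 S=0 W=0
Step 4 [EW]: N:wait,E:car3-GO,S:wait,W:empty | queues: N=0 E=1 S=0 W=0
Cars crossed by step 4: 5

Answer: 5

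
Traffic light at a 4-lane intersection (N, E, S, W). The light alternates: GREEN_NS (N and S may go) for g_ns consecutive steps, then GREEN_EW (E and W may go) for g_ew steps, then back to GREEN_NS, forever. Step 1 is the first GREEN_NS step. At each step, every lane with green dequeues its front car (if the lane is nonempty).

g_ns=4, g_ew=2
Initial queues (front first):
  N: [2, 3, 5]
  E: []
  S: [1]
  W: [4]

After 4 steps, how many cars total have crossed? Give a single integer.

Step 1 [NS]: N:car2-GO,E:wait,S:car1-GO,W:wait | queues: N=2 E=0 S=0 W=1
Step 2 [NS]: N:car3-GO,E:wait,S:empty,W:wait | queues: N=1 E=0 S=0 W=1
Step 3 [NS]: N:car5-GO,E:wait,S:empty,W:wait | queues: N=0 E=0 S=0 W=1
Step 4 [NS]: N:empty,E:wait,S:empty,W:wait | queues: N=0 E=0 S=0 W=1
Cars crossed by step 4: 4

Answer: 4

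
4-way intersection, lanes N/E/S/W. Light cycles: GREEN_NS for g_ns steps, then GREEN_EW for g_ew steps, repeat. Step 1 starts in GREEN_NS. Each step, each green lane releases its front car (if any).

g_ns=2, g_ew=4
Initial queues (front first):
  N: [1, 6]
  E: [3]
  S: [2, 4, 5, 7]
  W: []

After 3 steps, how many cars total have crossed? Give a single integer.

Step 1 [NS]: N:car1-GO,E:wait,S:car2-GO,W:wait | queues: N=1 E=1 S=3 W=0
Step 2 [NS]: N:car6-GO,E:wait,S:car4-GO,W:wait | queues: N=0 E=1 S=2 W=0
Step 3 [EW]: N:wait,E:car3-GO,S:wait,W:empty | queues: N=0 E=0 S=2 W=0
Cars crossed by step 3: 5

Answer: 5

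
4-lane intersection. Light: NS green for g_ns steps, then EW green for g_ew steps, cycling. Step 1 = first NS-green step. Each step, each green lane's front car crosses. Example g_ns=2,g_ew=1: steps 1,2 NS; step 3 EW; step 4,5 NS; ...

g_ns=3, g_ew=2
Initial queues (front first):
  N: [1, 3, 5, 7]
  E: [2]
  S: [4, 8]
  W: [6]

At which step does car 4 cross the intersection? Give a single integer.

Step 1 [NS]: N:car1-GO,E:wait,S:car4-GO,W:wait | queues: N=3 E=1 S=1 W=1
Step 2 [NS]: N:car3-GO,E:wait,S:car8-GO,W:wait | queues: N=2 E=1 S=0 W=1
Step 3 [NS]: N:car5-GO,E:wait,S:empty,W:wait | queues: N=1 E=1 S=0 W=1
Step 4 [EW]: N:wait,E:car2-GO,S:wait,W:car6-GO | queues: N=1 E=0 S=0 W=0
Step 5 [EW]: N:wait,E:empty,S:wait,W:empty | queues: N=1 E=0 S=0 W=0
Step 6 [NS]: N:car7-GO,E:wait,S:empty,W:wait | queues: N=0 E=0 S=0 W=0
Car 4 crosses at step 1

1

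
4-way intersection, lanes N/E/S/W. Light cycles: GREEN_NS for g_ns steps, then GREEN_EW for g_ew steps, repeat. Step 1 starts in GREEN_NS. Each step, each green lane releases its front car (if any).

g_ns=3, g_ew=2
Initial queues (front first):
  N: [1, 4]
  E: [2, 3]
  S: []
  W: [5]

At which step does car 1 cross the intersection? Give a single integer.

Step 1 [NS]: N:car1-GO,E:wait,S:empty,W:wait | queues: N=1 E=2 S=0 W=1
Step 2 [NS]: N:car4-GO,E:wait,S:empty,W:wait | queues: N=0 E=2 S=0 W=1
Step 3 [NS]: N:empty,E:wait,S:empty,W:wait | queues: N=0 E=2 S=0 W=1
Step 4 [EW]: N:wait,E:car2-GO,S:wait,W:car5-GO | queues: N=0 E=1 S=0 W=0
Step 5 [EW]: N:wait,E:car3-GO,S:wait,W:empty | queues: N=0 E=0 S=0 W=0
Car 1 crosses at step 1

1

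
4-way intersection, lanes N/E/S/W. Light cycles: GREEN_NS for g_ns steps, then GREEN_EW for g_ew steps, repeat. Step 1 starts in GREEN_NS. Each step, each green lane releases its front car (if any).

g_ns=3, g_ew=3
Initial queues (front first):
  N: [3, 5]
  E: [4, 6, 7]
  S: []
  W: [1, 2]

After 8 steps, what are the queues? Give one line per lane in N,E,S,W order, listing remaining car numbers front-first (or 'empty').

Step 1 [NS]: N:car3-GO,E:wait,S:empty,W:wait | queues: N=1 E=3 S=0 W=2
Step 2 [NS]: N:car5-GO,E:wait,S:empty,W:wait | queues: N=0 E=3 S=0 W=2
Step 3 [NS]: N:empty,E:wait,S:empty,W:wait | queues: N=0 E=3 S=0 W=2
Step 4 [EW]: N:wait,E:car4-GO,S:wait,W:car1-GO | queues: N=0 E=2 S=0 W=1
Step 5 [EW]: N:wait,E:car6-GO,S:wait,W:car2-GO | queues: N=0 E=1 S=0 W=0
Step 6 [EW]: N:wait,E:car7-GO,S:wait,W:empty | queues: N=0 E=0 S=0 W=0

N: empty
E: empty
S: empty
W: empty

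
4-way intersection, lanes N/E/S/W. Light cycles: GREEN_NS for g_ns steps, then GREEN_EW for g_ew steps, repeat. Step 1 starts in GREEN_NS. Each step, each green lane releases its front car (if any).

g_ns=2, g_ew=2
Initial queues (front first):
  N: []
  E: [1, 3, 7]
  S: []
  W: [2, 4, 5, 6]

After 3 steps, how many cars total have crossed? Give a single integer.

Answer: 2

Derivation:
Step 1 [NS]: N:empty,E:wait,S:empty,W:wait | queues: N=0 E=3 S=0 W=4
Step 2 [NS]: N:empty,E:wait,S:empty,W:wait | queues: N=0 E=3 S=0 W=4
Step 3 [EW]: N:wait,E:car1-GO,S:wait,W:car2-GO | queues: N=0 E=2 S=0 W=3
Cars crossed by step 3: 2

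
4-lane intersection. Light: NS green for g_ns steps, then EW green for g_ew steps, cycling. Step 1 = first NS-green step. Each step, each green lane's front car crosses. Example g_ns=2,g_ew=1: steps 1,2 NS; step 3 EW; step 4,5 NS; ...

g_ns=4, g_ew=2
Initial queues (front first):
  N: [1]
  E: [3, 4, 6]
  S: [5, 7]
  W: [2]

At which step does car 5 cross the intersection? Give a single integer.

Step 1 [NS]: N:car1-GO,E:wait,S:car5-GO,W:wait | queues: N=0 E=3 S=1 W=1
Step 2 [NS]: N:empty,E:wait,S:car7-GO,W:wait | queues: N=0 E=3 S=0 W=1
Step 3 [NS]: N:empty,E:wait,S:empty,W:wait | queues: N=0 E=3 S=0 W=1
Step 4 [NS]: N:empty,E:wait,S:empty,W:wait | queues: N=0 E=3 S=0 W=1
Step 5 [EW]: N:wait,E:car3-GO,S:wait,W:car2-GO | queues: N=0 E=2 S=0 W=0
Step 6 [EW]: N:wait,E:car4-GO,S:wait,W:empty | queues: N=0 E=1 S=0 W=0
Step 7 [NS]: N:empty,E:wait,S:empty,W:wait | queues: N=0 E=1 S=0 W=0
Step 8 [NS]: N:empty,E:wait,S:empty,W:wait | queues: N=0 E=1 S=0 W=0
Step 9 [NS]: N:empty,E:wait,S:empty,W:wait | queues: N=0 E=1 S=0 W=0
Step 10 [NS]: N:empty,E:wait,S:empty,W:wait | queues: N=0 E=1 S=0 W=0
Step 11 [EW]: N:wait,E:car6-GO,S:wait,W:empty | queues: N=0 E=0 S=0 W=0
Car 5 crosses at step 1

1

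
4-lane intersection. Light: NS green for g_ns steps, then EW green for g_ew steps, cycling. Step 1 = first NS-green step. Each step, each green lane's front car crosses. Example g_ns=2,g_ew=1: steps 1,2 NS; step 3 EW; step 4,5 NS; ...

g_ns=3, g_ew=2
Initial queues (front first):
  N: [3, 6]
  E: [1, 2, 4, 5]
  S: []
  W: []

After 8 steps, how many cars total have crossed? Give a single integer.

Step 1 [NS]: N:car3-GO,E:wait,S:empty,W:wait | queues: N=1 E=4 S=0 W=0
Step 2 [NS]: N:car6-GO,E:wait,S:empty,W:wait | queues: N=0 E=4 S=0 W=0
Step 3 [NS]: N:empty,E:wait,S:empty,W:wait | queues: N=0 E=4 S=0 W=0
Step 4 [EW]: N:wait,E:car1-GO,S:wait,W:empty | queues: N=0 E=3 S=0 W=0
Step 5 [EW]: N:wait,E:car2-GO,S:wait,W:empty | queues: N=0 E=2 S=0 W=0
Step 6 [NS]: N:empty,E:wait,S:empty,W:wait | queues: N=0 E=2 S=0 W=0
Step 7 [NS]: N:empty,E:wait,S:empty,W:wait | queues: N=0 E=2 S=0 W=0
Step 8 [NS]: N:empty,E:wait,S:empty,W:wait | queues: N=0 E=2 S=0 W=0
Cars crossed by step 8: 4

Answer: 4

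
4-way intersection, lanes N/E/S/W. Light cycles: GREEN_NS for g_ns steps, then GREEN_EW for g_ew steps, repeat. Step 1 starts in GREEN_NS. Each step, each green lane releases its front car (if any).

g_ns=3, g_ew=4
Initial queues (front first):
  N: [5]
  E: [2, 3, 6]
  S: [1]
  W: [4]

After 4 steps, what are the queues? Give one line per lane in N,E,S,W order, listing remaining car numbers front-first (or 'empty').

Step 1 [NS]: N:car5-GO,E:wait,S:car1-GO,W:wait | queues: N=0 E=3 S=0 W=1
Step 2 [NS]: N:empty,E:wait,S:empty,W:wait | queues: N=0 E=3 S=0 W=1
Step 3 [NS]: N:empty,E:wait,S:empty,W:wait | queues: N=0 E=3 S=0 W=1
Step 4 [EW]: N:wait,E:car2-GO,S:wait,W:car4-GO | queues: N=0 E=2 S=0 W=0

N: empty
E: 3 6
S: empty
W: empty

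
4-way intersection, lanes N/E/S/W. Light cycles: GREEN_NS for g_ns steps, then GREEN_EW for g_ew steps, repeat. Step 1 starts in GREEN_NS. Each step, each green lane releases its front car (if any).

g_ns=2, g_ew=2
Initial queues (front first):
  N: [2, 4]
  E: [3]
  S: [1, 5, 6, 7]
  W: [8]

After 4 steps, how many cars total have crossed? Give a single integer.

Answer: 6

Derivation:
Step 1 [NS]: N:car2-GO,E:wait,S:car1-GO,W:wait | queues: N=1 E=1 S=3 W=1
Step 2 [NS]: N:car4-GO,E:wait,S:car5-GO,W:wait | queues: N=0 E=1 S=2 W=1
Step 3 [EW]: N:wait,E:car3-GO,S:wait,W:car8-GO | queues: N=0 E=0 S=2 W=0
Step 4 [EW]: N:wait,E:empty,S:wait,W:empty | queues: N=0 E=0 S=2 W=0
Cars crossed by step 4: 6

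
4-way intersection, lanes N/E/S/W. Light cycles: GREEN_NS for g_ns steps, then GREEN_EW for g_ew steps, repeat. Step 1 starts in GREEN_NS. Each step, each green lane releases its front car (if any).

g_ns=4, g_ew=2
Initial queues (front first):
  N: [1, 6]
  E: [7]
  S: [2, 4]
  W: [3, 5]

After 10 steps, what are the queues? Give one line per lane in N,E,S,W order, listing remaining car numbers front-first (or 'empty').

Step 1 [NS]: N:car1-GO,E:wait,S:car2-GO,W:wait | queues: N=1 E=1 S=1 W=2
Step 2 [NS]: N:car6-GO,E:wait,S:car4-GO,W:wait | queues: N=0 E=1 S=0 W=2
Step 3 [NS]: N:empty,E:wait,S:empty,W:wait | queues: N=0 E=1 S=0 W=2
Step 4 [NS]: N:empty,E:wait,S:empty,W:wait | queues: N=0 E=1 S=0 W=2
Step 5 [EW]: N:wait,E:car7-GO,S:wait,W:car3-GO | queues: N=0 E=0 S=0 W=1
Step 6 [EW]: N:wait,E:empty,S:wait,W:car5-GO | queues: N=0 E=0 S=0 W=0

N: empty
E: empty
S: empty
W: empty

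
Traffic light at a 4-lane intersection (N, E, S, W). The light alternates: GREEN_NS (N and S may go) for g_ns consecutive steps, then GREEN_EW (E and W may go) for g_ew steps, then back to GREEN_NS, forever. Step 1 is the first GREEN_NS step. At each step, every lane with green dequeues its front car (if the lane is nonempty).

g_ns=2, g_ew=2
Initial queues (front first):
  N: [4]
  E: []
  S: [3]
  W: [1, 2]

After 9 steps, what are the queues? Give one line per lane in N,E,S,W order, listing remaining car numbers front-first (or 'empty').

Step 1 [NS]: N:car4-GO,E:wait,S:car3-GO,W:wait | queues: N=0 E=0 S=0 W=2
Step 2 [NS]: N:empty,E:wait,S:empty,W:wait | queues: N=0 E=0 S=0 W=2
Step 3 [EW]: N:wait,E:empty,S:wait,W:car1-GO | queues: N=0 E=0 S=0 W=1
Step 4 [EW]: N:wait,E:empty,S:wait,W:car2-GO | queues: N=0 E=0 S=0 W=0

N: empty
E: empty
S: empty
W: empty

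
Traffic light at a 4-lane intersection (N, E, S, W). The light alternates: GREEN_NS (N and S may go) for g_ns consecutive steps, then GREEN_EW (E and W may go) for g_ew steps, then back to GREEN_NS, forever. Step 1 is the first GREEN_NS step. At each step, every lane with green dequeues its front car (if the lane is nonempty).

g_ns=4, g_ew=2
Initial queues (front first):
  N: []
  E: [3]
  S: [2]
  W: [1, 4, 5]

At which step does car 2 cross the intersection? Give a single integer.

Step 1 [NS]: N:empty,E:wait,S:car2-GO,W:wait | queues: N=0 E=1 S=0 W=3
Step 2 [NS]: N:empty,E:wait,S:empty,W:wait | queues: N=0 E=1 S=0 W=3
Step 3 [NS]: N:empty,E:wait,S:empty,W:wait | queues: N=0 E=1 S=0 W=3
Step 4 [NS]: N:empty,E:wait,S:empty,W:wait | queues: N=0 E=1 S=0 W=3
Step 5 [EW]: N:wait,E:car3-GO,S:wait,W:car1-GO | queues: N=0 E=0 S=0 W=2
Step 6 [EW]: N:wait,E:empty,S:wait,W:car4-GO | queues: N=0 E=0 S=0 W=1
Step 7 [NS]: N:empty,E:wait,S:empty,W:wait | queues: N=0 E=0 S=0 W=1
Step 8 [NS]: N:empty,E:wait,S:empty,W:wait | queues: N=0 E=0 S=0 W=1
Step 9 [NS]: N:empty,E:wait,S:empty,W:wait | queues: N=0 E=0 S=0 W=1
Step 10 [NS]: N:empty,E:wait,S:empty,W:wait | queues: N=0 E=0 S=0 W=1
Step 11 [EW]: N:wait,E:empty,S:wait,W:car5-GO | queues: N=0 E=0 S=0 W=0
Car 2 crosses at step 1

1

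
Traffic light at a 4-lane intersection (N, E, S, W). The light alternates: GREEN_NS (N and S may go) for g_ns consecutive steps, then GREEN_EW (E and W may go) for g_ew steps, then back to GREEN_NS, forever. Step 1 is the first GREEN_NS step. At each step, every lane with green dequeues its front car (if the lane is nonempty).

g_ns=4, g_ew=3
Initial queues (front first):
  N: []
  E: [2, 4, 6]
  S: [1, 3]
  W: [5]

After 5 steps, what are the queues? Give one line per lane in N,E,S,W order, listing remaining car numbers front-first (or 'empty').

Step 1 [NS]: N:empty,E:wait,S:car1-GO,W:wait | queues: N=0 E=3 S=1 W=1
Step 2 [NS]: N:empty,E:wait,S:car3-GO,W:wait | queues: N=0 E=3 S=0 W=1
Step 3 [NS]: N:empty,E:wait,S:empty,W:wait | queues: N=0 E=3 S=0 W=1
Step 4 [NS]: N:empty,E:wait,S:empty,W:wait | queues: N=0 E=3 S=0 W=1
Step 5 [EW]: N:wait,E:car2-GO,S:wait,W:car5-GO | queues: N=0 E=2 S=0 W=0

N: empty
E: 4 6
S: empty
W: empty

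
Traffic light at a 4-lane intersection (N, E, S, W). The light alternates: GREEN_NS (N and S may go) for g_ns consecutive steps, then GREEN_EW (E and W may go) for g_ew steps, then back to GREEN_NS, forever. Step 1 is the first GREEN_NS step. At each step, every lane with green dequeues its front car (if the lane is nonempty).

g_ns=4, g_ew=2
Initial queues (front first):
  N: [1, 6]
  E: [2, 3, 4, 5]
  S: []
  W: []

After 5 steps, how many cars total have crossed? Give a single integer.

Answer: 3

Derivation:
Step 1 [NS]: N:car1-GO,E:wait,S:empty,W:wait | queues: N=1 E=4 S=0 W=0
Step 2 [NS]: N:car6-GO,E:wait,S:empty,W:wait | queues: N=0 E=4 S=0 W=0
Step 3 [NS]: N:empty,E:wait,S:empty,W:wait | queues: N=0 E=4 S=0 W=0
Step 4 [NS]: N:empty,E:wait,S:empty,W:wait | queues: N=0 E=4 S=0 W=0
Step 5 [EW]: N:wait,E:car2-GO,S:wait,W:empty | queues: N=0 E=3 S=0 W=0
Cars crossed by step 5: 3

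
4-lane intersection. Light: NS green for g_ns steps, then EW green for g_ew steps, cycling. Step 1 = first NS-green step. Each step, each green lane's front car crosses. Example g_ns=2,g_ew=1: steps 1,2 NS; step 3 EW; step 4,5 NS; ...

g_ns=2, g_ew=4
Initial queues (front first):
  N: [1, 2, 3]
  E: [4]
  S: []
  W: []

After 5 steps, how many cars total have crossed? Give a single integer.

Step 1 [NS]: N:car1-GO,E:wait,S:empty,W:wait | queues: N=2 E=1 S=0 W=0
Step 2 [NS]: N:car2-GO,E:wait,S:empty,W:wait | queues: N=1 E=1 S=0 W=0
Step 3 [EW]: N:wait,E:car4-GO,S:wait,W:empty | queues: N=1 E=0 S=0 W=0
Step 4 [EW]: N:wait,E:empty,S:wait,W:empty | queues: N=1 E=0 S=0 W=0
Step 5 [EW]: N:wait,E:empty,S:wait,W:empty | queues: N=1 E=0 S=0 W=0
Cars crossed by step 5: 3

Answer: 3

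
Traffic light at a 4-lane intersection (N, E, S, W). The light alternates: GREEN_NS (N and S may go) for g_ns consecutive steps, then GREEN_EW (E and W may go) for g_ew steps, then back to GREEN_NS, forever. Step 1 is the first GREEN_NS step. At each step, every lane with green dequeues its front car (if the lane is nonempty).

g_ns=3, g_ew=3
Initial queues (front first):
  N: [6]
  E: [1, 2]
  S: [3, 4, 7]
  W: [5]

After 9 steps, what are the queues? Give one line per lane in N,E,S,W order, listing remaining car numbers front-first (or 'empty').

Step 1 [NS]: N:car6-GO,E:wait,S:car3-GO,W:wait | queues: N=0 E=2 S=2 W=1
Step 2 [NS]: N:empty,E:wait,S:car4-GO,W:wait | queues: N=0 E=2 S=1 W=1
Step 3 [NS]: N:empty,E:wait,S:car7-GO,W:wait | queues: N=0 E=2 S=0 W=1
Step 4 [EW]: N:wait,E:car1-GO,S:wait,W:car5-GO | queues: N=0 E=1 S=0 W=0
Step 5 [EW]: N:wait,E:car2-GO,S:wait,W:empty | queues: N=0 E=0 S=0 W=0

N: empty
E: empty
S: empty
W: empty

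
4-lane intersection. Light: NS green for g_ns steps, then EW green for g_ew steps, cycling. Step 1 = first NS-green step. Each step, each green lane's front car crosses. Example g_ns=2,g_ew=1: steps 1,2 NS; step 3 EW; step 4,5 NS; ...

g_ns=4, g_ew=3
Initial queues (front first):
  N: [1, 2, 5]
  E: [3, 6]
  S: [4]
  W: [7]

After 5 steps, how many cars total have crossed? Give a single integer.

Step 1 [NS]: N:car1-GO,E:wait,S:car4-GO,W:wait | queues: N=2 E=2 S=0 W=1
Step 2 [NS]: N:car2-GO,E:wait,S:empty,W:wait | queues: N=1 E=2 S=0 W=1
Step 3 [NS]: N:car5-GO,E:wait,S:empty,W:wait | queues: N=0 E=2 S=0 W=1
Step 4 [NS]: N:empty,E:wait,S:empty,W:wait | queues: N=0 E=2 S=0 W=1
Step 5 [EW]: N:wait,E:car3-GO,S:wait,W:car7-GO | queues: N=0 E=1 S=0 W=0
Cars crossed by step 5: 6

Answer: 6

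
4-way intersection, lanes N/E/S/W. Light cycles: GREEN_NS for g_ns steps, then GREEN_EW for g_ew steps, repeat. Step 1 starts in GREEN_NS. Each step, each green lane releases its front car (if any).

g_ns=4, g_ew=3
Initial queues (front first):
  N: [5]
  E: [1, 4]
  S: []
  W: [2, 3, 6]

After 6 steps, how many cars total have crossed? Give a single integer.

Step 1 [NS]: N:car5-GO,E:wait,S:empty,W:wait | queues: N=0 E=2 S=0 W=3
Step 2 [NS]: N:empty,E:wait,S:empty,W:wait | queues: N=0 E=2 S=0 W=3
Step 3 [NS]: N:empty,E:wait,S:empty,W:wait | queues: N=0 E=2 S=0 W=3
Step 4 [NS]: N:empty,E:wait,S:empty,W:wait | queues: N=0 E=2 S=0 W=3
Step 5 [EW]: N:wait,E:car1-GO,S:wait,W:car2-GO | queues: N=0 E=1 S=0 W=2
Step 6 [EW]: N:wait,E:car4-GO,S:wait,W:car3-GO | queues: N=0 E=0 S=0 W=1
Cars crossed by step 6: 5

Answer: 5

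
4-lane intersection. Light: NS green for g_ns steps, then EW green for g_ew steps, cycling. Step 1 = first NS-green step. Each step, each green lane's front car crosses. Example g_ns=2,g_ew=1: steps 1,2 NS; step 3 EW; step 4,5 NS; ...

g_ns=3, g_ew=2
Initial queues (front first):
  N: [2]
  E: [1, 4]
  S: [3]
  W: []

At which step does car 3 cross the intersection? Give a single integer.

Step 1 [NS]: N:car2-GO,E:wait,S:car3-GO,W:wait | queues: N=0 E=2 S=0 W=0
Step 2 [NS]: N:empty,E:wait,S:empty,W:wait | queues: N=0 E=2 S=0 W=0
Step 3 [NS]: N:empty,E:wait,S:empty,W:wait | queues: N=0 E=2 S=0 W=0
Step 4 [EW]: N:wait,E:car1-GO,S:wait,W:empty | queues: N=0 E=1 S=0 W=0
Step 5 [EW]: N:wait,E:car4-GO,S:wait,W:empty | queues: N=0 E=0 S=0 W=0
Car 3 crosses at step 1

1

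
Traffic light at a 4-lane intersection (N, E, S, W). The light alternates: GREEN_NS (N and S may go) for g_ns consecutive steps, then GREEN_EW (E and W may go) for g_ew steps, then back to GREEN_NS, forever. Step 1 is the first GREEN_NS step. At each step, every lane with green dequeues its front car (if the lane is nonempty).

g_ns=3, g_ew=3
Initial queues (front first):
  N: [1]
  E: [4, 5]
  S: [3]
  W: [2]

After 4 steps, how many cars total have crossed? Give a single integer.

Answer: 4

Derivation:
Step 1 [NS]: N:car1-GO,E:wait,S:car3-GO,W:wait | queues: N=0 E=2 S=0 W=1
Step 2 [NS]: N:empty,E:wait,S:empty,W:wait | queues: N=0 E=2 S=0 W=1
Step 3 [NS]: N:empty,E:wait,S:empty,W:wait | queues: N=0 E=2 S=0 W=1
Step 4 [EW]: N:wait,E:car4-GO,S:wait,W:car2-GO | queues: N=0 E=1 S=0 W=0
Cars crossed by step 4: 4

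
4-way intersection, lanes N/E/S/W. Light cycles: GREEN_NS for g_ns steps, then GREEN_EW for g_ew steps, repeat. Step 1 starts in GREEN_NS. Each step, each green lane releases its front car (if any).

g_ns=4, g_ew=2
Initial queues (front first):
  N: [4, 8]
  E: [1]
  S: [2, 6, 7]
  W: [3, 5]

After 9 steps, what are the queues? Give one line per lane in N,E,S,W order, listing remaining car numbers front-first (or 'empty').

Step 1 [NS]: N:car4-GO,E:wait,S:car2-GO,W:wait | queues: N=1 E=1 S=2 W=2
Step 2 [NS]: N:car8-GO,E:wait,S:car6-GO,W:wait | queues: N=0 E=1 S=1 W=2
Step 3 [NS]: N:empty,E:wait,S:car7-GO,W:wait | queues: N=0 E=1 S=0 W=2
Step 4 [NS]: N:empty,E:wait,S:empty,W:wait | queues: N=0 E=1 S=0 W=2
Step 5 [EW]: N:wait,E:car1-GO,S:wait,W:car3-GO | queues: N=0 E=0 S=0 W=1
Step 6 [EW]: N:wait,E:empty,S:wait,W:car5-GO | queues: N=0 E=0 S=0 W=0

N: empty
E: empty
S: empty
W: empty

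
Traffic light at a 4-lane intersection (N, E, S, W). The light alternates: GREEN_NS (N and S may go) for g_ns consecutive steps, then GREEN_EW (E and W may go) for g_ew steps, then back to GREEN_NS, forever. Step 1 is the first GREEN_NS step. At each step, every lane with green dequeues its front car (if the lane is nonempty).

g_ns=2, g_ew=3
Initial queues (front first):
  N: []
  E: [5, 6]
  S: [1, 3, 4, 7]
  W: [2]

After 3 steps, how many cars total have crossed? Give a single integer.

Answer: 4

Derivation:
Step 1 [NS]: N:empty,E:wait,S:car1-GO,W:wait | queues: N=0 E=2 S=3 W=1
Step 2 [NS]: N:empty,E:wait,S:car3-GO,W:wait | queues: N=0 E=2 S=2 W=1
Step 3 [EW]: N:wait,E:car5-GO,S:wait,W:car2-GO | queues: N=0 E=1 S=2 W=0
Cars crossed by step 3: 4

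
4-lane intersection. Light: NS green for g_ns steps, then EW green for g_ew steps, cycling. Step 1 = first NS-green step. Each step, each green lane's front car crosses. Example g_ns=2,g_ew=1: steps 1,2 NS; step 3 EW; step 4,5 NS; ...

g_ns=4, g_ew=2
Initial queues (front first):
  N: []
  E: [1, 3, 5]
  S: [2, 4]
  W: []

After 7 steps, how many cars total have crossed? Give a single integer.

Step 1 [NS]: N:empty,E:wait,S:car2-GO,W:wait | queues: N=0 E=3 S=1 W=0
Step 2 [NS]: N:empty,E:wait,S:car4-GO,W:wait | queues: N=0 E=3 S=0 W=0
Step 3 [NS]: N:empty,E:wait,S:empty,W:wait | queues: N=0 E=3 S=0 W=0
Step 4 [NS]: N:empty,E:wait,S:empty,W:wait | queues: N=0 E=3 S=0 W=0
Step 5 [EW]: N:wait,E:car1-GO,S:wait,W:empty | queues: N=0 E=2 S=0 W=0
Step 6 [EW]: N:wait,E:car3-GO,S:wait,W:empty | queues: N=0 E=1 S=0 W=0
Step 7 [NS]: N:empty,E:wait,S:empty,W:wait | queues: N=0 E=1 S=0 W=0
Cars crossed by step 7: 4

Answer: 4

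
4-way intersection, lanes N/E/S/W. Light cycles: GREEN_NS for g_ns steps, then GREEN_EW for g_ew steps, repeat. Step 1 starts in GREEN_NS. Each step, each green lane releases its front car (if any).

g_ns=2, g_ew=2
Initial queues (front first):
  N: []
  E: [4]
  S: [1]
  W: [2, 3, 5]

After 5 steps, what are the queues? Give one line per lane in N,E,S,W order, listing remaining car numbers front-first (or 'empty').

Step 1 [NS]: N:empty,E:wait,S:car1-GO,W:wait | queues: N=0 E=1 S=0 W=3
Step 2 [NS]: N:empty,E:wait,S:empty,W:wait | queues: N=0 E=1 S=0 W=3
Step 3 [EW]: N:wait,E:car4-GO,S:wait,W:car2-GO | queues: N=0 E=0 S=0 W=2
Step 4 [EW]: N:wait,E:empty,S:wait,W:car3-GO | queues: N=0 E=0 S=0 W=1
Step 5 [NS]: N:empty,E:wait,S:empty,W:wait | queues: N=0 E=0 S=0 W=1

N: empty
E: empty
S: empty
W: 5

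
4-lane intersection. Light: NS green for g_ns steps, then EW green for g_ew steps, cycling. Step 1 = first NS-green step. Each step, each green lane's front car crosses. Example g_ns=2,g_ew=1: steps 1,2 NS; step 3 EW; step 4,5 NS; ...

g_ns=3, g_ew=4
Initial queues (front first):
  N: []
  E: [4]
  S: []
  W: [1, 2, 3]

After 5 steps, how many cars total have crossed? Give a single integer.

Step 1 [NS]: N:empty,E:wait,S:empty,W:wait | queues: N=0 E=1 S=0 W=3
Step 2 [NS]: N:empty,E:wait,S:empty,W:wait | queues: N=0 E=1 S=0 W=3
Step 3 [NS]: N:empty,E:wait,S:empty,W:wait | queues: N=0 E=1 S=0 W=3
Step 4 [EW]: N:wait,E:car4-GO,S:wait,W:car1-GO | queues: N=0 E=0 S=0 W=2
Step 5 [EW]: N:wait,E:empty,S:wait,W:car2-GO | queues: N=0 E=0 S=0 W=1
Cars crossed by step 5: 3

Answer: 3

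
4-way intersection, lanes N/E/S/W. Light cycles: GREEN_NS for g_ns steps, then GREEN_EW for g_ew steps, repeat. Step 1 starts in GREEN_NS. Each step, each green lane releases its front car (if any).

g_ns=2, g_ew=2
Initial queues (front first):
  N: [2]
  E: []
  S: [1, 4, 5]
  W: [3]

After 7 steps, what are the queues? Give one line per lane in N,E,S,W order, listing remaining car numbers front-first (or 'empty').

Step 1 [NS]: N:car2-GO,E:wait,S:car1-GO,W:wait | queues: N=0 E=0 S=2 W=1
Step 2 [NS]: N:empty,E:wait,S:car4-GO,W:wait | queues: N=0 E=0 S=1 W=1
Step 3 [EW]: N:wait,E:empty,S:wait,W:car3-GO | queues: N=0 E=0 S=1 W=0
Step 4 [EW]: N:wait,E:empty,S:wait,W:empty | queues: N=0 E=0 S=1 W=0
Step 5 [NS]: N:empty,E:wait,S:car5-GO,W:wait | queues: N=0 E=0 S=0 W=0

N: empty
E: empty
S: empty
W: empty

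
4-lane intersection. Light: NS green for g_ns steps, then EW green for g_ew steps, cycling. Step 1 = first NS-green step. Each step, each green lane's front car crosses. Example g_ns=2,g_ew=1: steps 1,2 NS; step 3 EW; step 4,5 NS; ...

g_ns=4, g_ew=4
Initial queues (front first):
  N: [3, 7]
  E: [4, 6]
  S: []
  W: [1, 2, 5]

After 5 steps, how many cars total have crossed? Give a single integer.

Step 1 [NS]: N:car3-GO,E:wait,S:empty,W:wait | queues: N=1 E=2 S=0 W=3
Step 2 [NS]: N:car7-GO,E:wait,S:empty,W:wait | queues: N=0 E=2 S=0 W=3
Step 3 [NS]: N:empty,E:wait,S:empty,W:wait | queues: N=0 E=2 S=0 W=3
Step 4 [NS]: N:empty,E:wait,S:empty,W:wait | queues: N=0 E=2 S=0 W=3
Step 5 [EW]: N:wait,E:car4-GO,S:wait,W:car1-GO | queues: N=0 E=1 S=0 W=2
Cars crossed by step 5: 4

Answer: 4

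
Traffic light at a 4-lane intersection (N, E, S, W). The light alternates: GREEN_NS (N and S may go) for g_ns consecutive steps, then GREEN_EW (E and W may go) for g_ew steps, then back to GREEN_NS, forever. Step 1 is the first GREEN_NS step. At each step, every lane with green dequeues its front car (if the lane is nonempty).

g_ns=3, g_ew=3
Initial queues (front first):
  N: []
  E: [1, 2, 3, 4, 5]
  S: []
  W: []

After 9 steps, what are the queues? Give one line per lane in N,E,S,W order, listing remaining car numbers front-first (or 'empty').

Step 1 [NS]: N:empty,E:wait,S:empty,W:wait | queues: N=0 E=5 S=0 W=0
Step 2 [NS]: N:empty,E:wait,S:empty,W:wait | queues: N=0 E=5 S=0 W=0
Step 3 [NS]: N:empty,E:wait,S:empty,W:wait | queues: N=0 E=5 S=0 W=0
Step 4 [EW]: N:wait,E:car1-GO,S:wait,W:empty | queues: N=0 E=4 S=0 W=0
Step 5 [EW]: N:wait,E:car2-GO,S:wait,W:empty | queues: N=0 E=3 S=0 W=0
Step 6 [EW]: N:wait,E:car3-GO,S:wait,W:empty | queues: N=0 E=2 S=0 W=0
Step 7 [NS]: N:empty,E:wait,S:empty,W:wait | queues: N=0 E=2 S=0 W=0
Step 8 [NS]: N:empty,E:wait,S:empty,W:wait | queues: N=0 E=2 S=0 W=0
Step 9 [NS]: N:empty,E:wait,S:empty,W:wait | queues: N=0 E=2 S=0 W=0

N: empty
E: 4 5
S: empty
W: empty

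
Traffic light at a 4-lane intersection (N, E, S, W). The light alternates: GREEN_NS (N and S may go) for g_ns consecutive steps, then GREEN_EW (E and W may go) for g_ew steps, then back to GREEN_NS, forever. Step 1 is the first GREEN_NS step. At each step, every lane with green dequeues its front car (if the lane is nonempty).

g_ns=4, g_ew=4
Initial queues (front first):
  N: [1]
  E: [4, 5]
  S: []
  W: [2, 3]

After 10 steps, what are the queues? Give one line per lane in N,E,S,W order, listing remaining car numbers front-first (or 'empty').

Step 1 [NS]: N:car1-GO,E:wait,S:empty,W:wait | queues: N=0 E=2 S=0 W=2
Step 2 [NS]: N:empty,E:wait,S:empty,W:wait | queues: N=0 E=2 S=0 W=2
Step 3 [NS]: N:empty,E:wait,S:empty,W:wait | queues: N=0 E=2 S=0 W=2
Step 4 [NS]: N:empty,E:wait,S:empty,W:wait | queues: N=0 E=2 S=0 W=2
Step 5 [EW]: N:wait,E:car4-GO,S:wait,W:car2-GO | queues: N=0 E=1 S=0 W=1
Step 6 [EW]: N:wait,E:car5-GO,S:wait,W:car3-GO | queues: N=0 E=0 S=0 W=0

N: empty
E: empty
S: empty
W: empty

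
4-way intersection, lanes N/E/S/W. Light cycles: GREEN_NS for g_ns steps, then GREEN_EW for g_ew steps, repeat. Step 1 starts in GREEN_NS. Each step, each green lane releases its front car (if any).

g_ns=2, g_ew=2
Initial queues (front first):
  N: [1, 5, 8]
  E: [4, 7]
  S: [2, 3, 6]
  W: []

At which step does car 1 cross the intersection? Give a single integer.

Step 1 [NS]: N:car1-GO,E:wait,S:car2-GO,W:wait | queues: N=2 E=2 S=2 W=0
Step 2 [NS]: N:car5-GO,E:wait,S:car3-GO,W:wait | queues: N=1 E=2 S=1 W=0
Step 3 [EW]: N:wait,E:car4-GO,S:wait,W:empty | queues: N=1 E=1 S=1 W=0
Step 4 [EW]: N:wait,E:car7-GO,S:wait,W:empty | queues: N=1 E=0 S=1 W=0
Step 5 [NS]: N:car8-GO,E:wait,S:car6-GO,W:wait | queues: N=0 E=0 S=0 W=0
Car 1 crosses at step 1

1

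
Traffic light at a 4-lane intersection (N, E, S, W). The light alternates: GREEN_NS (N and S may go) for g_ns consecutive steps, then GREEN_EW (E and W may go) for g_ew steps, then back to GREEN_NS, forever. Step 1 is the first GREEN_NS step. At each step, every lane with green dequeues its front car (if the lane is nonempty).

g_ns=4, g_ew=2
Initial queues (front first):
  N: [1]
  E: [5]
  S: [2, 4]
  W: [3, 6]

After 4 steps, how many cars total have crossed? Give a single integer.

Answer: 3

Derivation:
Step 1 [NS]: N:car1-GO,E:wait,S:car2-GO,W:wait | queues: N=0 E=1 S=1 W=2
Step 2 [NS]: N:empty,E:wait,S:car4-GO,W:wait | queues: N=0 E=1 S=0 W=2
Step 3 [NS]: N:empty,E:wait,S:empty,W:wait | queues: N=0 E=1 S=0 W=2
Step 4 [NS]: N:empty,E:wait,S:empty,W:wait | queues: N=0 E=1 S=0 W=2
Cars crossed by step 4: 3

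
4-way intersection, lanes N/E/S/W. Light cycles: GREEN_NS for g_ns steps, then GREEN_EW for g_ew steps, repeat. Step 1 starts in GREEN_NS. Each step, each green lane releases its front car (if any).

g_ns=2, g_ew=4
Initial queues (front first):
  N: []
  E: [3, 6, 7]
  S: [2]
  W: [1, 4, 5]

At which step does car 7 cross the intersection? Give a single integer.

Step 1 [NS]: N:empty,E:wait,S:car2-GO,W:wait | queues: N=0 E=3 S=0 W=3
Step 2 [NS]: N:empty,E:wait,S:empty,W:wait | queues: N=0 E=3 S=0 W=3
Step 3 [EW]: N:wait,E:car3-GO,S:wait,W:car1-GO | queues: N=0 E=2 S=0 W=2
Step 4 [EW]: N:wait,E:car6-GO,S:wait,W:car4-GO | queues: N=0 E=1 S=0 W=1
Step 5 [EW]: N:wait,E:car7-GO,S:wait,W:car5-GO | queues: N=0 E=0 S=0 W=0
Car 7 crosses at step 5

5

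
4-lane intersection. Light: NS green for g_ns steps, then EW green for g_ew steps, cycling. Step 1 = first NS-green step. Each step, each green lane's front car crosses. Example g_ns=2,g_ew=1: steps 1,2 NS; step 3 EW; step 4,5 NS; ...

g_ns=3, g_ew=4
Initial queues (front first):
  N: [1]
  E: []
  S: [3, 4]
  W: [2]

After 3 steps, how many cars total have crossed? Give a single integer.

Step 1 [NS]: N:car1-GO,E:wait,S:car3-GO,W:wait | queues: N=0 E=0 S=1 W=1
Step 2 [NS]: N:empty,E:wait,S:car4-GO,W:wait | queues: N=0 E=0 S=0 W=1
Step 3 [NS]: N:empty,E:wait,S:empty,W:wait | queues: N=0 E=0 S=0 W=1
Cars crossed by step 3: 3

Answer: 3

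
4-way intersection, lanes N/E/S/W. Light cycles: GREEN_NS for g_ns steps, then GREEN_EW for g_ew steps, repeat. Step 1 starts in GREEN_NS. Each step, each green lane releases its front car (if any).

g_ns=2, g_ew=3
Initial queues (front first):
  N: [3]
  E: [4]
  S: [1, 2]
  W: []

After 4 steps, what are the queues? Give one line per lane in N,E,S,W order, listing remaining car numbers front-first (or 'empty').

Step 1 [NS]: N:car3-GO,E:wait,S:car1-GO,W:wait | queues: N=0 E=1 S=1 W=0
Step 2 [NS]: N:empty,E:wait,S:car2-GO,W:wait | queues: N=0 E=1 S=0 W=0
Step 3 [EW]: N:wait,E:car4-GO,S:wait,W:empty | queues: N=0 E=0 S=0 W=0

N: empty
E: empty
S: empty
W: empty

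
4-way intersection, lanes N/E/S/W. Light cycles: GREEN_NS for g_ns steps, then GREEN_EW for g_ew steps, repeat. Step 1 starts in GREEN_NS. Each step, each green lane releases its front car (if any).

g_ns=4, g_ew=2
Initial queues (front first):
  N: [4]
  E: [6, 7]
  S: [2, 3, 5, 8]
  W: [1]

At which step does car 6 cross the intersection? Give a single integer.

Step 1 [NS]: N:car4-GO,E:wait,S:car2-GO,W:wait | queues: N=0 E=2 S=3 W=1
Step 2 [NS]: N:empty,E:wait,S:car3-GO,W:wait | queues: N=0 E=2 S=2 W=1
Step 3 [NS]: N:empty,E:wait,S:car5-GO,W:wait | queues: N=0 E=2 S=1 W=1
Step 4 [NS]: N:empty,E:wait,S:car8-GO,W:wait | queues: N=0 E=2 S=0 W=1
Step 5 [EW]: N:wait,E:car6-GO,S:wait,W:car1-GO | queues: N=0 E=1 S=0 W=0
Step 6 [EW]: N:wait,E:car7-GO,S:wait,W:empty | queues: N=0 E=0 S=0 W=0
Car 6 crosses at step 5

5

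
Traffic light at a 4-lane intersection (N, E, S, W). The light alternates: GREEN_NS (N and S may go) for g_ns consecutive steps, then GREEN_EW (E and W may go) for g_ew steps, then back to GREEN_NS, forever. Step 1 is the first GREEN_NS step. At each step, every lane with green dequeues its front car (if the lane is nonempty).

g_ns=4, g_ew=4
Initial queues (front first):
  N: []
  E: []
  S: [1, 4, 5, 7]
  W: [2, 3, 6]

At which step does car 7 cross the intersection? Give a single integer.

Step 1 [NS]: N:empty,E:wait,S:car1-GO,W:wait | queues: N=0 E=0 S=3 W=3
Step 2 [NS]: N:empty,E:wait,S:car4-GO,W:wait | queues: N=0 E=0 S=2 W=3
Step 3 [NS]: N:empty,E:wait,S:car5-GO,W:wait | queues: N=0 E=0 S=1 W=3
Step 4 [NS]: N:empty,E:wait,S:car7-GO,W:wait | queues: N=0 E=0 S=0 W=3
Step 5 [EW]: N:wait,E:empty,S:wait,W:car2-GO | queues: N=0 E=0 S=0 W=2
Step 6 [EW]: N:wait,E:empty,S:wait,W:car3-GO | queues: N=0 E=0 S=0 W=1
Step 7 [EW]: N:wait,E:empty,S:wait,W:car6-GO | queues: N=0 E=0 S=0 W=0
Car 7 crosses at step 4

4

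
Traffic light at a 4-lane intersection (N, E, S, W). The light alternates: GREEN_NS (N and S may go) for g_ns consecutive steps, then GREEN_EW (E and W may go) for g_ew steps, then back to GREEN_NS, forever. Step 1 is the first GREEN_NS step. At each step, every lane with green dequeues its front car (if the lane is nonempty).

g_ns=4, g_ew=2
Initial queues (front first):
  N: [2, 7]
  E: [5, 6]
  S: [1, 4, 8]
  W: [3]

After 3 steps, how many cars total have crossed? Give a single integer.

Answer: 5

Derivation:
Step 1 [NS]: N:car2-GO,E:wait,S:car1-GO,W:wait | queues: N=1 E=2 S=2 W=1
Step 2 [NS]: N:car7-GO,E:wait,S:car4-GO,W:wait | queues: N=0 E=2 S=1 W=1
Step 3 [NS]: N:empty,E:wait,S:car8-GO,W:wait | queues: N=0 E=2 S=0 W=1
Cars crossed by step 3: 5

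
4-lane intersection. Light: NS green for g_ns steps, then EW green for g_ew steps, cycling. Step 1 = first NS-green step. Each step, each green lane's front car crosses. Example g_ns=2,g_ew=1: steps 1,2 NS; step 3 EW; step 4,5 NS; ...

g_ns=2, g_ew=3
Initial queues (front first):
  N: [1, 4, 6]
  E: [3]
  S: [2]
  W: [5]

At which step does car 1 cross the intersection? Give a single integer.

Step 1 [NS]: N:car1-GO,E:wait,S:car2-GO,W:wait | queues: N=2 E=1 S=0 W=1
Step 2 [NS]: N:car4-GO,E:wait,S:empty,W:wait | queues: N=1 E=1 S=0 W=1
Step 3 [EW]: N:wait,E:car3-GO,S:wait,W:car5-GO | queues: N=1 E=0 S=0 W=0
Step 4 [EW]: N:wait,E:empty,S:wait,W:empty | queues: N=1 E=0 S=0 W=0
Step 5 [EW]: N:wait,E:empty,S:wait,W:empty | queues: N=1 E=0 S=0 W=0
Step 6 [NS]: N:car6-GO,E:wait,S:empty,W:wait | queues: N=0 E=0 S=0 W=0
Car 1 crosses at step 1

1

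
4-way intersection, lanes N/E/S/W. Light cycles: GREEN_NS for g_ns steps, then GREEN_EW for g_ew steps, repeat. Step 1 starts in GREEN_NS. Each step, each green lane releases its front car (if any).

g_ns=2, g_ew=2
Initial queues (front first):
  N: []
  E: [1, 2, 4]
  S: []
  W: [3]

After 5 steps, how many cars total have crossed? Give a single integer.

Step 1 [NS]: N:empty,E:wait,S:empty,W:wait | queues: N=0 E=3 S=0 W=1
Step 2 [NS]: N:empty,E:wait,S:empty,W:wait | queues: N=0 E=3 S=0 W=1
Step 3 [EW]: N:wait,E:car1-GO,S:wait,W:car3-GO | queues: N=0 E=2 S=0 W=0
Step 4 [EW]: N:wait,E:car2-GO,S:wait,W:empty | queues: N=0 E=1 S=0 W=0
Step 5 [NS]: N:empty,E:wait,S:empty,W:wait | queues: N=0 E=1 S=0 W=0
Cars crossed by step 5: 3

Answer: 3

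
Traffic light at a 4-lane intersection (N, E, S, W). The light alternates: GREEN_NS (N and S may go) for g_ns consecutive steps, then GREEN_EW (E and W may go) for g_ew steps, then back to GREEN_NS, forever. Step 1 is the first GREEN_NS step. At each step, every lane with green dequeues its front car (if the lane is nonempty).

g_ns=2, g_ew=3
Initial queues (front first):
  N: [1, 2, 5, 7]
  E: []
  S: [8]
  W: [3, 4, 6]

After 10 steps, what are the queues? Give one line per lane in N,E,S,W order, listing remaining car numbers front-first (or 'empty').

Step 1 [NS]: N:car1-GO,E:wait,S:car8-GO,W:wait | queues: N=3 E=0 S=0 W=3
Step 2 [NS]: N:car2-GO,E:wait,S:empty,W:wait | queues: N=2 E=0 S=0 W=3
Step 3 [EW]: N:wait,E:empty,S:wait,W:car3-GO | queues: N=2 E=0 S=0 W=2
Step 4 [EW]: N:wait,E:empty,S:wait,W:car4-GO | queues: N=2 E=0 S=0 W=1
Step 5 [EW]: N:wait,E:empty,S:wait,W:car6-GO | queues: N=2 E=0 S=0 W=0
Step 6 [NS]: N:car5-GO,E:wait,S:empty,W:wait | queues: N=1 E=0 S=0 W=0
Step 7 [NS]: N:car7-GO,E:wait,S:empty,W:wait | queues: N=0 E=0 S=0 W=0

N: empty
E: empty
S: empty
W: empty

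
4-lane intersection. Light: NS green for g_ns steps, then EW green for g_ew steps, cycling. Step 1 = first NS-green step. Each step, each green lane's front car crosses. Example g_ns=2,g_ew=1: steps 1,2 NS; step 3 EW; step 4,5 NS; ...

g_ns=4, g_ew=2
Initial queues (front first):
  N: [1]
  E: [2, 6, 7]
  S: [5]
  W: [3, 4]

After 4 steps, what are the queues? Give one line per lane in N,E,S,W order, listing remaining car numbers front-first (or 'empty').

Step 1 [NS]: N:car1-GO,E:wait,S:car5-GO,W:wait | queues: N=0 E=3 S=0 W=2
Step 2 [NS]: N:empty,E:wait,S:empty,W:wait | queues: N=0 E=3 S=0 W=2
Step 3 [NS]: N:empty,E:wait,S:empty,W:wait | queues: N=0 E=3 S=0 W=2
Step 4 [NS]: N:empty,E:wait,S:empty,W:wait | queues: N=0 E=3 S=0 W=2

N: empty
E: 2 6 7
S: empty
W: 3 4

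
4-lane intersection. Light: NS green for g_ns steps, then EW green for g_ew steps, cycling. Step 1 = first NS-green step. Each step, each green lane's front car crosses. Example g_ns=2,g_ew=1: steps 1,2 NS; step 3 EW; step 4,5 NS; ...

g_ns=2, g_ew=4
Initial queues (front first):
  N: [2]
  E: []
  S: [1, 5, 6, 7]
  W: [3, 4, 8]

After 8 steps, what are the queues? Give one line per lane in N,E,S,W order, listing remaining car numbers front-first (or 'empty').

Step 1 [NS]: N:car2-GO,E:wait,S:car1-GO,W:wait | queues: N=0 E=0 S=3 W=3
Step 2 [NS]: N:empty,E:wait,S:car5-GO,W:wait | queues: N=0 E=0 S=2 W=3
Step 3 [EW]: N:wait,E:empty,S:wait,W:car3-GO | queues: N=0 E=0 S=2 W=2
Step 4 [EW]: N:wait,E:empty,S:wait,W:car4-GO | queues: N=0 E=0 S=2 W=1
Step 5 [EW]: N:wait,E:empty,S:wait,W:car8-GO | queues: N=0 E=0 S=2 W=0
Step 6 [EW]: N:wait,E:empty,S:wait,W:empty | queues: N=0 E=0 S=2 W=0
Step 7 [NS]: N:empty,E:wait,S:car6-GO,W:wait | queues: N=0 E=0 S=1 W=0
Step 8 [NS]: N:empty,E:wait,S:car7-GO,W:wait | queues: N=0 E=0 S=0 W=0

N: empty
E: empty
S: empty
W: empty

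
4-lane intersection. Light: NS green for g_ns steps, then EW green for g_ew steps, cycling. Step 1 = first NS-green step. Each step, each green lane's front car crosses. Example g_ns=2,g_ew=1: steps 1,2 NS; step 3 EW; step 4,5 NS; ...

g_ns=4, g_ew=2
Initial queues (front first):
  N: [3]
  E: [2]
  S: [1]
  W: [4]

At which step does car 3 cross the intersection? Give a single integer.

Step 1 [NS]: N:car3-GO,E:wait,S:car1-GO,W:wait | queues: N=0 E=1 S=0 W=1
Step 2 [NS]: N:empty,E:wait,S:empty,W:wait | queues: N=0 E=1 S=0 W=1
Step 3 [NS]: N:empty,E:wait,S:empty,W:wait | queues: N=0 E=1 S=0 W=1
Step 4 [NS]: N:empty,E:wait,S:empty,W:wait | queues: N=0 E=1 S=0 W=1
Step 5 [EW]: N:wait,E:car2-GO,S:wait,W:car4-GO | queues: N=0 E=0 S=0 W=0
Car 3 crosses at step 1

1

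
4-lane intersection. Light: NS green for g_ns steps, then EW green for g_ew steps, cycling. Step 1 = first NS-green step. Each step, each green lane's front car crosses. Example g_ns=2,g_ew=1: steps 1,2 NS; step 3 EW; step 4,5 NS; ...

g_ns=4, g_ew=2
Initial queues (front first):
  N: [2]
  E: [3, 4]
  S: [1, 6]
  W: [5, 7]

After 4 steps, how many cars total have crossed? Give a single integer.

Step 1 [NS]: N:car2-GO,E:wait,S:car1-GO,W:wait | queues: N=0 E=2 S=1 W=2
Step 2 [NS]: N:empty,E:wait,S:car6-GO,W:wait | queues: N=0 E=2 S=0 W=2
Step 3 [NS]: N:empty,E:wait,S:empty,W:wait | queues: N=0 E=2 S=0 W=2
Step 4 [NS]: N:empty,E:wait,S:empty,W:wait | queues: N=0 E=2 S=0 W=2
Cars crossed by step 4: 3

Answer: 3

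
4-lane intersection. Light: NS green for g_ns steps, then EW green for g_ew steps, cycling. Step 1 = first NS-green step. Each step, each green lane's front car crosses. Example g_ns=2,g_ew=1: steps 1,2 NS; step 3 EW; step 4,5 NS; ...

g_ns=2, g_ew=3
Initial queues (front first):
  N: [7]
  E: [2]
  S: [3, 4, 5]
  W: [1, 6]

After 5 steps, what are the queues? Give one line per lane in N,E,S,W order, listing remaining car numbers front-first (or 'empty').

Step 1 [NS]: N:car7-GO,E:wait,S:car3-GO,W:wait | queues: N=0 E=1 S=2 W=2
Step 2 [NS]: N:empty,E:wait,S:car4-GO,W:wait | queues: N=0 E=1 S=1 W=2
Step 3 [EW]: N:wait,E:car2-GO,S:wait,W:car1-GO | queues: N=0 E=0 S=1 W=1
Step 4 [EW]: N:wait,E:empty,S:wait,W:car6-GO | queues: N=0 E=0 S=1 W=0
Step 5 [EW]: N:wait,E:empty,S:wait,W:empty | queues: N=0 E=0 S=1 W=0

N: empty
E: empty
S: 5
W: empty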